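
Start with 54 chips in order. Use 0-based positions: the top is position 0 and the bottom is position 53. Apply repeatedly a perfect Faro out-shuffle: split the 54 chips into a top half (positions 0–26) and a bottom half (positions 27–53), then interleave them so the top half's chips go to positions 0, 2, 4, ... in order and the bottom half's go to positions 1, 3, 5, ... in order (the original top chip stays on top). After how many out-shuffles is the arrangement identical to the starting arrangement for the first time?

The out-shuffle permutes the 54 positions with cycle lengths [1, 1, 52].
Every chip is home exactly when every cycle has completed a whole number of laps, i.e. after lcm(1, 52) = 52 out-shuffles.

52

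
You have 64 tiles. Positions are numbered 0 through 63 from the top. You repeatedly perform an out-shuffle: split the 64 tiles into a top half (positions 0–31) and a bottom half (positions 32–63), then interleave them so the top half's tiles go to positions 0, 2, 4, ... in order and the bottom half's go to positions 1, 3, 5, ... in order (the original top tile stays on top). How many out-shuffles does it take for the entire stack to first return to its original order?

6

The out-shuffle permutes the 64 positions with cycle lengths [1, 1, 2, 3, 3, 6, 6, 6, 6, 6, 6, 6, 6, 6].
Every tile is home exactly when every cycle has completed a whole number of laps, i.e. after lcm(1, 2, 3, 6) = 6 out-shuffles.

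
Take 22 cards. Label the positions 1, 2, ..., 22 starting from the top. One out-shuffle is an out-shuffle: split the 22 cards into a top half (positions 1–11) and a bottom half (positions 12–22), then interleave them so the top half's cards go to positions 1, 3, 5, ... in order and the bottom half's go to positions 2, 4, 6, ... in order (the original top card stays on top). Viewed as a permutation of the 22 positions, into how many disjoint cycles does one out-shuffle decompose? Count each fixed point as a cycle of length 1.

7

Trace each unvisited position around until it returns:
(1) (2 3 5 9 17 12) (4 7 13) (6 11 21 20 18 14) (8 15) (10 19 16) (22)
7 cycles in total.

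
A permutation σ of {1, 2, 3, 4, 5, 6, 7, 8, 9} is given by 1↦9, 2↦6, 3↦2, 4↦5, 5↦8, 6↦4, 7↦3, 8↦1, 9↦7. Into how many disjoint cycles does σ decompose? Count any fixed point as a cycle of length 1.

1

Cycle decomposition: (1 9 7 3 2 6 4 5 8).
1 cycle.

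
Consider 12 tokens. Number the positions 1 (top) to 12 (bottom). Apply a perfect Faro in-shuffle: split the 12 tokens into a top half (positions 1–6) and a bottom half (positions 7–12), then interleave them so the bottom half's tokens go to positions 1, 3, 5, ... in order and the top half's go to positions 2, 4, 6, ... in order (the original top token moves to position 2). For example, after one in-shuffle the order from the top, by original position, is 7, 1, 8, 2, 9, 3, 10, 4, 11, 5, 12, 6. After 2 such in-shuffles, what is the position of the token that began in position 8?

Track the token's position through each in-shuffle:
8 → 3 → 6

6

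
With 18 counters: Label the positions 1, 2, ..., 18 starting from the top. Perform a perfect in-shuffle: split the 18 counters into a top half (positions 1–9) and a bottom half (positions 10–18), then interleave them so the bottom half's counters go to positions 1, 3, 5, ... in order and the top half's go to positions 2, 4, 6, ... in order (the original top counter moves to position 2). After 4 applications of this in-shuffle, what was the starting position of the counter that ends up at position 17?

Work backwards from position 17, undoing one in-shuffle at a time:
17 ← 18 ← 9 ← 14 ← 7
So the counter now at position 17 started at position 7.

7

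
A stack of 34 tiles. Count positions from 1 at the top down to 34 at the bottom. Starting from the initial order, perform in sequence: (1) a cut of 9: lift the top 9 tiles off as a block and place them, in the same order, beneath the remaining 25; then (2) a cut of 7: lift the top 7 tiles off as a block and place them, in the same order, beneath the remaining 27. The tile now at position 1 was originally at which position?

Undo the operations in reverse order, starting from position 1:
  undo op 2 (cut 7): 1 ← 8
  undo op 1 (cut 9): 8 ← 17
So the tile at position 1 came from original position 17.

17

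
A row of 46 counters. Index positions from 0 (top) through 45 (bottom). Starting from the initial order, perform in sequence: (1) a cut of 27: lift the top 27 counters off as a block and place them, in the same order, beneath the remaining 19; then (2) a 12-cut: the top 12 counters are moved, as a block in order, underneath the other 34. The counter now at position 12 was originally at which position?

Undo the operations in reverse order, starting from position 12:
  undo op 2 (cut 12): 12 ← 24
  undo op 1 (cut 27): 24 ← 5
So the counter at position 12 came from original position 5.

5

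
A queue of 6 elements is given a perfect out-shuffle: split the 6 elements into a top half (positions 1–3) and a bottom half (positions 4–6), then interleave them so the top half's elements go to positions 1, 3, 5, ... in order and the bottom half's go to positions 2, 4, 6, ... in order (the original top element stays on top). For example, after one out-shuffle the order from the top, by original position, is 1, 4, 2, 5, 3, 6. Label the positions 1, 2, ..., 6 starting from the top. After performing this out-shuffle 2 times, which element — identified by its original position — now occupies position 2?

Work backwards from position 2, undoing one out-shuffle at a time:
2 ← 4 ← 5
So the element now at position 2 started at position 5.

5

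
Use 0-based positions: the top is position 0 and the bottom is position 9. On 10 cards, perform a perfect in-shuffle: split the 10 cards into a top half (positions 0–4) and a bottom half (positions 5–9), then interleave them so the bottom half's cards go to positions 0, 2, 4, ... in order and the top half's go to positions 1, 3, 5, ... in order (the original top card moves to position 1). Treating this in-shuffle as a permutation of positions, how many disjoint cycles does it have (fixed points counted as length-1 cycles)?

1

Trace each unvisited position around until it returns:
(0 1 3 7 4 9 8 6 2 5)
1 cycle in total.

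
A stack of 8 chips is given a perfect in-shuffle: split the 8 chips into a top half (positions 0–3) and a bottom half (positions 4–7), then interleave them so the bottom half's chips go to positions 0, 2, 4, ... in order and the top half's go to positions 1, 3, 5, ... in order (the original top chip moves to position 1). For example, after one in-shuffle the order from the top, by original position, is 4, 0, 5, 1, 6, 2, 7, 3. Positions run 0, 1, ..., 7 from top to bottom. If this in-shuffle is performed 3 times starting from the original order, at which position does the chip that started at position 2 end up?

5

Track the chip's position through each in-shuffle:
2 → 5 → 2 → 5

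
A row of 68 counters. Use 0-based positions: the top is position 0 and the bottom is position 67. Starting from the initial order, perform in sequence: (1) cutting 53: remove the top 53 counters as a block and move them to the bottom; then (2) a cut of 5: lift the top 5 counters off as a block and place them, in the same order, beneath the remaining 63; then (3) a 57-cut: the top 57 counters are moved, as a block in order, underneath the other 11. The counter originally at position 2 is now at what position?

23

Track the counter from position 2 forward through each operation:
  after op 1 (cut 53): 2 → 17
  after op 2 (cut 5): 17 → 12
  after op 3 (cut 57): 12 → 23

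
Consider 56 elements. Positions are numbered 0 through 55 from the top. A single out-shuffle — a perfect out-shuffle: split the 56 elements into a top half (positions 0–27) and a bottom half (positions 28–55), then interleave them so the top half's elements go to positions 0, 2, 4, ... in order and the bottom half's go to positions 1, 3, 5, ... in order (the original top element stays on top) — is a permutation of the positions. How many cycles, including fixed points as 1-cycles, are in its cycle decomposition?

6

Trace each unvisited position around until it returns:
(0) (1 2 4 8 16 32 ... len 20) (3 6 12 24 48 41 ... len 20) (5 10 20 40 25 50 45 35 15 30) (11 22 44 33) (55)
6 cycles in total.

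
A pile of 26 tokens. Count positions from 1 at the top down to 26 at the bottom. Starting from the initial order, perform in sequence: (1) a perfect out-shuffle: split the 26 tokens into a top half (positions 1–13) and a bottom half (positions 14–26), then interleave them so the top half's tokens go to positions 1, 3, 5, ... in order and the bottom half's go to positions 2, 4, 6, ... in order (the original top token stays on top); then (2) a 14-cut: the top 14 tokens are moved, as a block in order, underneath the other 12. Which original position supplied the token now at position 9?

Undo the operations in reverse order, starting from position 9:
  undo op 2 (cut 14): 9 ← 23
  undo op 1 (out-shuffle, from top half): 23 ← 12
So the token at position 9 came from original position 12.

12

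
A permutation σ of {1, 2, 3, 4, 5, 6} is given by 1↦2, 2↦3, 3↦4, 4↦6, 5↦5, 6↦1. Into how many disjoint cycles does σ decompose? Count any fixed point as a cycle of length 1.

Cycle decomposition: (1 2 3 4 6) (5).
2 cycles.

2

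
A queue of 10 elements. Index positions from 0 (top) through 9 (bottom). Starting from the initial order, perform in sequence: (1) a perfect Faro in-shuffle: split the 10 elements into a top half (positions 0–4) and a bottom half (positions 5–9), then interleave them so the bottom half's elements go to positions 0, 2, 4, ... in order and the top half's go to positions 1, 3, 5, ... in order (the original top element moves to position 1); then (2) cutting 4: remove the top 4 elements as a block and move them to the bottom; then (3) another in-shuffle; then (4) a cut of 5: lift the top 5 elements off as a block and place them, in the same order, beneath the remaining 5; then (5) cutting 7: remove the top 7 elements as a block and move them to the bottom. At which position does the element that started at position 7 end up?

9

Track the element from position 7 forward through each operation:
  after op 1 (in-shuffle): 7 → 4
  after op 2 (cut 4): 4 → 0
  after op 3 (in-shuffle): 0 → 1
  after op 4 (cut 5): 1 → 6
  after op 5 (cut 7): 6 → 9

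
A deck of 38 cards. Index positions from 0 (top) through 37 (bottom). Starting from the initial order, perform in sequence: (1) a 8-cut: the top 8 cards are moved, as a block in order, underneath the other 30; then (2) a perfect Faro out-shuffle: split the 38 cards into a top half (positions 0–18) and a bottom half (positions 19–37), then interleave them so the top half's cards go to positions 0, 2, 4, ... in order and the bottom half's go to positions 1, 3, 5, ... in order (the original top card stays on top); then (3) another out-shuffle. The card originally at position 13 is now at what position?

20

Track the card from position 13 forward through each operation:
  after op 1 (cut 8): 13 → 5
  after op 2 (out-shuffle): 5 → 10
  after op 3 (out-shuffle): 10 → 20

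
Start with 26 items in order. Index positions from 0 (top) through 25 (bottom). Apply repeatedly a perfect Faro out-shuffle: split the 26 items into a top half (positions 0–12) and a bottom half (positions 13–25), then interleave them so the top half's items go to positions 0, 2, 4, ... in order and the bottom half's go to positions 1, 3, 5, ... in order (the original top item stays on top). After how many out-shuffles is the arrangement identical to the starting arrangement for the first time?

The out-shuffle permutes the 26 positions with cycle lengths [1, 1, 4, 20].
Every item is home exactly when every cycle has completed a whole number of laps, i.e. after lcm(1, 4, 20) = 20 out-shuffles.

20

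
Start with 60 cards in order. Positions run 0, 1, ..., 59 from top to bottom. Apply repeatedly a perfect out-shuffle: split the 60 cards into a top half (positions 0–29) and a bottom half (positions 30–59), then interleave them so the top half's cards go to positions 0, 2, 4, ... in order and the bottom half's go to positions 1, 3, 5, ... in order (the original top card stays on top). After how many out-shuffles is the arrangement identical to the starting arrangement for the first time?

The out-shuffle permutes the 60 positions with cycle lengths [1, 1, 58].
Every card is home exactly when every cycle has completed a whole number of laps, i.e. after lcm(1, 58) = 58 out-shuffles.

58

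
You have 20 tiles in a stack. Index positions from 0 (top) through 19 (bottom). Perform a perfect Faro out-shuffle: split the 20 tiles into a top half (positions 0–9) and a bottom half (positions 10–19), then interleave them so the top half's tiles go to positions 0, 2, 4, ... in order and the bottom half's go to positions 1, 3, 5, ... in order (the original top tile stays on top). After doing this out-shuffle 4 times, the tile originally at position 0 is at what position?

0

Position 0 is a fixed point of every out-shuffle, so the tile never moves.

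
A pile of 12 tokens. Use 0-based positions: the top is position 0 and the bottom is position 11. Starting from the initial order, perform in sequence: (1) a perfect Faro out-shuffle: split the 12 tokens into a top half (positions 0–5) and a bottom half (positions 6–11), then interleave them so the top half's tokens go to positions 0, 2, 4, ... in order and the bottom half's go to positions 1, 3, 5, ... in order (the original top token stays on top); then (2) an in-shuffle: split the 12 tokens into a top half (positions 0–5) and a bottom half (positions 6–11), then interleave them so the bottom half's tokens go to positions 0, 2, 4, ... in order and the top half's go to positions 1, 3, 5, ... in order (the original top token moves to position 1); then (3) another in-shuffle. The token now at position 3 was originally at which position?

Undo the operations in reverse order, starting from position 3:
  undo op 3 (in-shuffle, from top half): 3 ← 1
  undo op 2 (in-shuffle, from top half): 1 ← 0
  undo op 1 (out-shuffle, from top half): 0 ← 0
So the token at position 3 came from original position 0.

0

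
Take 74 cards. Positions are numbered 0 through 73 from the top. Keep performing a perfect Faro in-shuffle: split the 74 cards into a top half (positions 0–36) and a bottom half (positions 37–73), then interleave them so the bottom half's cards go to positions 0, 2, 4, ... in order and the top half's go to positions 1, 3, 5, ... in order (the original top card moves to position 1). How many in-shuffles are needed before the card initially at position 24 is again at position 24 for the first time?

2

Follow position 24 under repeated in-shuffles:
24 → 49 → 24
It first returns after 2 in-shuffles.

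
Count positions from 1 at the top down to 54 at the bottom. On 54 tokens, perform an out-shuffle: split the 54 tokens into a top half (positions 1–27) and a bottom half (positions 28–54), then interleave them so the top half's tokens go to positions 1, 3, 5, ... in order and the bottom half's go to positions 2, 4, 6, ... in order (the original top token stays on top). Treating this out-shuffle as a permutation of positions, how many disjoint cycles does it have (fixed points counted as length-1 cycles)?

3

Trace each unvisited position around until it returns:
(1) (2 3 5 9 17 33 ... len 52) (54)
3 cycles in total.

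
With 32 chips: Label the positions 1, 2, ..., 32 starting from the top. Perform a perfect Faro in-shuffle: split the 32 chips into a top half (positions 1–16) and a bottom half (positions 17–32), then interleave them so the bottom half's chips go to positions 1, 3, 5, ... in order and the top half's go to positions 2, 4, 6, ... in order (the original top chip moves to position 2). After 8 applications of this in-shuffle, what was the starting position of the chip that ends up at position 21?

18

Work backwards from position 21, undoing one in-shuffle at a time:
21 ← 27 ← 30 ← 15 ← 24 ← 12 ← 6 ← 3 ← 18
So the chip now at position 21 started at position 18.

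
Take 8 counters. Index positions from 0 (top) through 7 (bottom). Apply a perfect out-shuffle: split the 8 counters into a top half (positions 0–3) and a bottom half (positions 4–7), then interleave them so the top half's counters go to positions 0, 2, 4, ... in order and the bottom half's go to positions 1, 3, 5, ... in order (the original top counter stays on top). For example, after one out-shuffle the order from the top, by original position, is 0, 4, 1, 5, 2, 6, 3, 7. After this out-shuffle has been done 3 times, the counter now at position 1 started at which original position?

1

Work backwards from position 1, undoing one out-shuffle at a time:
1 ← 4 ← 2 ← 1
So the counter now at position 1 started at position 1.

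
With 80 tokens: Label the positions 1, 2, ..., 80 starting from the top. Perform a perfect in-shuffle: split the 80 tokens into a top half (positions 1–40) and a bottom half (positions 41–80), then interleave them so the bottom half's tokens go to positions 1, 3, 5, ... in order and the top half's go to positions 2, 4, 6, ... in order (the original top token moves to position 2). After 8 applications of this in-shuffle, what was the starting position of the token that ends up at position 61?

Work backwards from position 61, undoing one in-shuffle at a time:
61 ← 71 ← 76 ← 38 ← 19 ← 50 ← 25 ← 53 ← 67
So the token now at position 61 started at position 67.

67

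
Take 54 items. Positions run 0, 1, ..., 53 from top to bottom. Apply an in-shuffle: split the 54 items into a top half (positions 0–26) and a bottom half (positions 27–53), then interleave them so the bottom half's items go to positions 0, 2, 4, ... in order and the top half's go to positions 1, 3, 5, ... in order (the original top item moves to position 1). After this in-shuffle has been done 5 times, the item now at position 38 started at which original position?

26

Work backwards from position 38, undoing one in-shuffle at a time:
38 ← 46 ← 50 ← 52 ← 53 ← 26
So the item now at position 38 started at position 26.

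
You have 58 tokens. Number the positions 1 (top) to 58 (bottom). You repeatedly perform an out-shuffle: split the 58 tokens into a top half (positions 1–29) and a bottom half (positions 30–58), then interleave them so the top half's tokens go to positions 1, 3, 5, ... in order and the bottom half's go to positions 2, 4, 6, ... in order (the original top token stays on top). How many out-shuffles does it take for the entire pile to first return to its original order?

18

The out-shuffle permutes the 58 positions with cycle lengths [1, 1, 2, 18, 18, 18].
Every token is home exactly when every cycle has completed a whole number of laps, i.e. after lcm(1, 2, 18) = 18 out-shuffles.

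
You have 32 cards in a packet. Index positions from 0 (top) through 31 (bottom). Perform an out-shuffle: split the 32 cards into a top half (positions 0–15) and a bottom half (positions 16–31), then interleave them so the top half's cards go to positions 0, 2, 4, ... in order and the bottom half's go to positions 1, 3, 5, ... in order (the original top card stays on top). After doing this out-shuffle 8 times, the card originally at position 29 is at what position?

15

Track the card's position through each out-shuffle:
29 → 27 → 23 → 15 → 30 → 29 → 27 → 23 → 15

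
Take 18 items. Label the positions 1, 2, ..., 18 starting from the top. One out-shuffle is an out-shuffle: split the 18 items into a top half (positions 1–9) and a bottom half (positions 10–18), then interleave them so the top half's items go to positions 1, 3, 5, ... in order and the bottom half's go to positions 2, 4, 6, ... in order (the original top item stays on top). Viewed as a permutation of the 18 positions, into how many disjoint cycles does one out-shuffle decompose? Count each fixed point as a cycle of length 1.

4

Trace each unvisited position around until it returns:
(1) (2 3 5 9 17 16 14 10) (4 7 13 8 15 12 6 11) (18)
4 cycles in total.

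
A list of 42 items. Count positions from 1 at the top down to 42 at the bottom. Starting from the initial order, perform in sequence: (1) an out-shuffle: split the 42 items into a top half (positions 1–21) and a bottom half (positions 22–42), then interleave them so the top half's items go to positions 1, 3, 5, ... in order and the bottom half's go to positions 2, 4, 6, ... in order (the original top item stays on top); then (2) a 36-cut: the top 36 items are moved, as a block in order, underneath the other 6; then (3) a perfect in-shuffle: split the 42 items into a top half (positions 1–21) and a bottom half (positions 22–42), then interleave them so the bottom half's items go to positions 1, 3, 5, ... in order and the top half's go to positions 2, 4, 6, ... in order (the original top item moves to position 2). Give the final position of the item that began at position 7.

38

Track the item from position 7 forward through each operation:
  after op 1 (out-shuffle): 7 → 13
  after op 2 (cut 36): 13 → 19
  after op 3 (in-shuffle): 19 → 38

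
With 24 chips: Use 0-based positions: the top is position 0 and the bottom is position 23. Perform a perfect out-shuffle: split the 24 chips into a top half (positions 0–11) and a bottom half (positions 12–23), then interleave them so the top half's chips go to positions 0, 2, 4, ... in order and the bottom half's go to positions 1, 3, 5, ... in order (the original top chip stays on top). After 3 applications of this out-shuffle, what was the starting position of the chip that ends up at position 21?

17

Work backwards from position 21, undoing one out-shuffle at a time:
21 ← 22 ← 11 ← 17
So the chip now at position 21 started at position 17.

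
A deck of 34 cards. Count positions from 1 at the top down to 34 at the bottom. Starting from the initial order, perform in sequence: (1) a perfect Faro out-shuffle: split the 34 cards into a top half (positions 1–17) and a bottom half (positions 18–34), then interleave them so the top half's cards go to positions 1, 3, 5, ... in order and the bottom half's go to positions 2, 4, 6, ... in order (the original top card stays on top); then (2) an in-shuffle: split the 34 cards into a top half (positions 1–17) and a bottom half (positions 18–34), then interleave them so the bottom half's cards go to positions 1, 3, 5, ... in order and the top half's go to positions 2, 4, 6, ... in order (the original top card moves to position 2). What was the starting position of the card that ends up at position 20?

22

Undo the operations in reverse order, starting from position 20:
  undo op 2 (in-shuffle, from top half): 20 ← 10
  undo op 1 (out-shuffle, from bottom half): 10 ← 22
So the card at position 20 came from original position 22.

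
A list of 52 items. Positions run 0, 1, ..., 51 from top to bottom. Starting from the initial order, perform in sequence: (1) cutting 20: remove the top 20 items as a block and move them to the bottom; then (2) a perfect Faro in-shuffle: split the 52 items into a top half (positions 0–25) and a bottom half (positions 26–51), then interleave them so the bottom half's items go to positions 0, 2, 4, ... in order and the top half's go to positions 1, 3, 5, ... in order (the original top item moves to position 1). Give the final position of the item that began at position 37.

Track the item from position 37 forward through each operation:
  after op 1 (cut 20): 37 → 17
  after op 2 (in-shuffle): 17 → 35

35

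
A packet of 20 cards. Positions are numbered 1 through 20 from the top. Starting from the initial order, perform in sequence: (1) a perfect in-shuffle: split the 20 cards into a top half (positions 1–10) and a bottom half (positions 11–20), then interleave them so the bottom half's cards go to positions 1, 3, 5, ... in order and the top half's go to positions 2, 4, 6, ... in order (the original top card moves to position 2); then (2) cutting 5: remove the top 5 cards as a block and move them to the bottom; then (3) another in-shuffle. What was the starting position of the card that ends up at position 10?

Undo the operations in reverse order, starting from position 10:
  undo op 3 (in-shuffle, from top half): 10 ← 5
  undo op 2 (cut 5): 5 ← 10
  undo op 1 (in-shuffle, from top half): 10 ← 5
So the card at position 10 came from original position 5.

5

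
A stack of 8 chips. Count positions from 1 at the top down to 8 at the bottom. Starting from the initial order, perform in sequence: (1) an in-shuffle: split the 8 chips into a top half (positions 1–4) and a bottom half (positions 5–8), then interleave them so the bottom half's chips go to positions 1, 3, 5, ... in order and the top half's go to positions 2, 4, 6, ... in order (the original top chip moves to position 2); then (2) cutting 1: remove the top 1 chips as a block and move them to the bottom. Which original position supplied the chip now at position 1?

Undo the operations in reverse order, starting from position 1:
  undo op 2 (cut 1): 1 ← 2
  undo op 1 (in-shuffle, from top half): 2 ← 1
So the chip at position 1 came from original position 1.

1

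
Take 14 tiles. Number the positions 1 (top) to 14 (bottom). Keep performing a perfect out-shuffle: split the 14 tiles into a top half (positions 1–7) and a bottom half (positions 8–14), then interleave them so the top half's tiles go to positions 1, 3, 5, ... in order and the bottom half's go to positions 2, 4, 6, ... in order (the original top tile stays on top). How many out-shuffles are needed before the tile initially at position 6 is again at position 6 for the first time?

12

Follow position 6 under repeated out-shuffles:
6 → 11 → 8 → 2 → 3 → 5 → 9 → 4 → 7 → 13 → 12 → 10 → 6
It first returns after 12 out-shuffles.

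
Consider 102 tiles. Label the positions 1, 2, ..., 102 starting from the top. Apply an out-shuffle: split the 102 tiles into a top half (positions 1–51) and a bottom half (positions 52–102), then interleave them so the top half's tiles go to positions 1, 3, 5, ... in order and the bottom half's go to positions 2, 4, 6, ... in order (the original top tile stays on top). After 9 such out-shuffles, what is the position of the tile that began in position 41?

Track the tile's position through each out-shuffle:
41 → 81 → 60 → 18 → 35 → 69 → 36 → 71 → 40 → 79

79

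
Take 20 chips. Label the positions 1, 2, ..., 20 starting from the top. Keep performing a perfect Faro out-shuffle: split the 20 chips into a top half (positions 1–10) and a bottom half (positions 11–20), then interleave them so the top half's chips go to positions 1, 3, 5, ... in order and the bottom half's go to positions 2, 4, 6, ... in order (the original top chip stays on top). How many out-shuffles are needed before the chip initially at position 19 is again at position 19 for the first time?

18

Follow position 19 under repeated out-shuffles:
19 → 18 → 16 → 12 → 4 → 7 → 13 → 6 → 11 → 2 → 3 → 5 → 9 → 17 → 14 → 8 → 15 → 10 → 19
It first returns after 18 out-shuffles.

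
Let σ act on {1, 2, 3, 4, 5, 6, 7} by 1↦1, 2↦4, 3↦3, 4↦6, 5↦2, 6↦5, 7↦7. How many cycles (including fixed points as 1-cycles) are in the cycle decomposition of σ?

Cycle decomposition: (1) (2 4 6 5) (3) (7).
4 cycles.

4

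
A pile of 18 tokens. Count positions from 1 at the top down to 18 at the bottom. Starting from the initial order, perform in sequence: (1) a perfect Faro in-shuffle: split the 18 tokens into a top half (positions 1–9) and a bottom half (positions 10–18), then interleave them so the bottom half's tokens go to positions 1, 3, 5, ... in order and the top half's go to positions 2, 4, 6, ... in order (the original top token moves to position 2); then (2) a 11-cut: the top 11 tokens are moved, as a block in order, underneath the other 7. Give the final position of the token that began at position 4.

15

Track the token from position 4 forward through each operation:
  after op 1 (in-shuffle): 4 → 8
  after op 2 (cut 11): 8 → 15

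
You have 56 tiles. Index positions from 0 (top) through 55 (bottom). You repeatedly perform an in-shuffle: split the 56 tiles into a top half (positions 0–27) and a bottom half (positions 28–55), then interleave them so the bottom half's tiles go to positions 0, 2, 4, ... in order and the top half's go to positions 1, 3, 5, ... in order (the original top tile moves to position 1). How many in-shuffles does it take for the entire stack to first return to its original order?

18

The in-shuffle permutes the 56 positions with cycle lengths [2, 18, 18, 18].
Every tile is home exactly when every cycle has completed a whole number of laps, i.e. after lcm(2, 18) = 18 in-shuffles.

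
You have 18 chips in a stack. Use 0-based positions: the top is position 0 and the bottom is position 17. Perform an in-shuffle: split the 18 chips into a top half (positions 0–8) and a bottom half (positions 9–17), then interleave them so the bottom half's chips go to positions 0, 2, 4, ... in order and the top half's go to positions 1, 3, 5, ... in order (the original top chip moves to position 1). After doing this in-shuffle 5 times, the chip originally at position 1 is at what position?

Track the chip's position through each in-shuffle:
1 → 3 → 7 → 15 → 12 → 6

6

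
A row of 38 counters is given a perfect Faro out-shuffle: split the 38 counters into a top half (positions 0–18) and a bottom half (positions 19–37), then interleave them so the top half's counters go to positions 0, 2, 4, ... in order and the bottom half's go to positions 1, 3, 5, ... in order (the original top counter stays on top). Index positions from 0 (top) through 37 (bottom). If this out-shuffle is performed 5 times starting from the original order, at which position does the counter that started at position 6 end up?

Track the counter's position through each out-shuffle:
6 → 12 → 24 → 11 → 22 → 7

7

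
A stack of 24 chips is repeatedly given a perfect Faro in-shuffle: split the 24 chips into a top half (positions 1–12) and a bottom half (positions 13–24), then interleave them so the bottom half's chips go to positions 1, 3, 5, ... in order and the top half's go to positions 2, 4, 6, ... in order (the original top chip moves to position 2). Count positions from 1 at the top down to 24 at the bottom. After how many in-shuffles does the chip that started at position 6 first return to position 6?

Follow position 6 under repeated in-shuffles:
6 → 12 → 24 → 23 → 21 → 17 → 9 → 18 → 11 → 22 → 19 → 13 → 1 → 2 → 4 → 8 → 16 → 7 → 14 → 3 → 6
It first returns after 20 in-shuffles.

20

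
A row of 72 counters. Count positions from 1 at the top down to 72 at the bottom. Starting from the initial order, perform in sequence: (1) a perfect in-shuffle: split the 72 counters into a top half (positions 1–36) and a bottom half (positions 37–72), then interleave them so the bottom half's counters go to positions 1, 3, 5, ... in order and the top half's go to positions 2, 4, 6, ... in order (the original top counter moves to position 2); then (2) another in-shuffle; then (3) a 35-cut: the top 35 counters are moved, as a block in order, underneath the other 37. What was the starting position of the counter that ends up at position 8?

Undo the operations in reverse order, starting from position 8:
  undo op 3 (cut 35): 8 ← 43
  undo op 2 (in-shuffle, from bottom half): 43 ← 58
  undo op 1 (in-shuffle, from top half): 58 ← 29
So the counter at position 8 came from original position 29.

29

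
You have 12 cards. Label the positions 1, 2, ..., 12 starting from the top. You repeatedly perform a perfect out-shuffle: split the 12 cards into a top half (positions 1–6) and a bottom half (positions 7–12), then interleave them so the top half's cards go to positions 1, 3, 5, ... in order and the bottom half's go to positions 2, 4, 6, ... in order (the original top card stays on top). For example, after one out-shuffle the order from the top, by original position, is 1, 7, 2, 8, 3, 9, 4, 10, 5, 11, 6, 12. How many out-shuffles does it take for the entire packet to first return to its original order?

10

The out-shuffle permutes the 12 positions with cycle lengths [1, 1, 10].
Every card is home exactly when every cycle has completed a whole number of laps, i.e. after lcm(1, 10) = 10 out-shuffles.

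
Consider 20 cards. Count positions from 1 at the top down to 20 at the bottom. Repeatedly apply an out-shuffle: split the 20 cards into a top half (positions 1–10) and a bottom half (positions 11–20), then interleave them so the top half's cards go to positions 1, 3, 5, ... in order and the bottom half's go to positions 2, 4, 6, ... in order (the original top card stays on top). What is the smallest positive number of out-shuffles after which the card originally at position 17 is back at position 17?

18

Follow position 17 under repeated out-shuffles:
17 → 14 → 8 → 15 → 10 → 19 → 18 → 16 → 12 → 4 → 7 → 13 → 6 → 11 → 2 → 3 → 5 → 9 → 17
It first returns after 18 out-shuffles.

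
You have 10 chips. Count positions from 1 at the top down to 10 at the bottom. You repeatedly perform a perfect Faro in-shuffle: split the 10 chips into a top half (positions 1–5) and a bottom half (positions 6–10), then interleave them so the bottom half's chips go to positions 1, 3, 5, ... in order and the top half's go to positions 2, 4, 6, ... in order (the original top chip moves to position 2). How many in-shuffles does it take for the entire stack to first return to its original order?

10

The in-shuffle permutes the 10 positions with cycle lengths [10].
Every chip is home exactly when every cycle has completed a whole number of laps, i.e. after lcm(10) = 10 in-shuffles.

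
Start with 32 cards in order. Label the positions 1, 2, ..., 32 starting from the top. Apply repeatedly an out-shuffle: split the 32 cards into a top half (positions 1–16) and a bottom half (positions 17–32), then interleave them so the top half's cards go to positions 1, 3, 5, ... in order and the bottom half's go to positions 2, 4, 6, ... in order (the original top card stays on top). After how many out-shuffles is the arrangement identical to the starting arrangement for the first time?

The out-shuffle permutes the 32 positions with cycle lengths [1, 1, 5, 5, 5, 5, 5, 5].
Every card is home exactly when every cycle has completed a whole number of laps, i.e. after lcm(1, 5) = 5 out-shuffles.

5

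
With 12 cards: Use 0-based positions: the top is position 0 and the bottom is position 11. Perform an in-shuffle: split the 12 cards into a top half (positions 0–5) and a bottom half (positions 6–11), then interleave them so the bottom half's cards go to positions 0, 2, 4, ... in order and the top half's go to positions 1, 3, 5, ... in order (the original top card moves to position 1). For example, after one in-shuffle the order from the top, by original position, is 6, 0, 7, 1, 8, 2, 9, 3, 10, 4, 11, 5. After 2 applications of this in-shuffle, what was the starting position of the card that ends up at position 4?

Work backwards from position 4, undoing one in-shuffle at a time:
4 ← 8 ← 10
So the card now at position 4 started at position 10.

10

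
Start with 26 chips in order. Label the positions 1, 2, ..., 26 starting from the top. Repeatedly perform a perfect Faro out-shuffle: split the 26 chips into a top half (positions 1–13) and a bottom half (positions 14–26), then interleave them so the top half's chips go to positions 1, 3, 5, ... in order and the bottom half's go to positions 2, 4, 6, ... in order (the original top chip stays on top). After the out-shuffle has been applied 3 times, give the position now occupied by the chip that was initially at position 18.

Track the chip's position through each out-shuffle:
18 → 10 → 19 → 12

12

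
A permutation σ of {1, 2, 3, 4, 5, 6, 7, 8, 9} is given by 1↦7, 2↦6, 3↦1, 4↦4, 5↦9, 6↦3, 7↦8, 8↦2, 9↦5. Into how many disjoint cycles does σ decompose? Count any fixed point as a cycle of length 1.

Cycle decomposition: (1 7 8 2 6 3) (4) (5 9).
3 cycles.

3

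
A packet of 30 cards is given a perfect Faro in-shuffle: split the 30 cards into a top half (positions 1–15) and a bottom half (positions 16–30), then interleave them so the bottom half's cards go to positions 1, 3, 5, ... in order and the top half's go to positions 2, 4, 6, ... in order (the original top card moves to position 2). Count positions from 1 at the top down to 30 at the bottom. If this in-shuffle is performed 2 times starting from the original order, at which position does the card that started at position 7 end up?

28

Track the card's position through each in-shuffle:
7 → 14 → 28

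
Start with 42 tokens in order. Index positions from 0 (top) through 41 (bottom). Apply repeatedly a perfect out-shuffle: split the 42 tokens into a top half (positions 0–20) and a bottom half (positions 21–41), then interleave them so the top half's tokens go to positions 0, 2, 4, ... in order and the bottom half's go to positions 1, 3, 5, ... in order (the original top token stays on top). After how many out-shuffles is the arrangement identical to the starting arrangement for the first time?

20

The out-shuffle permutes the 42 positions with cycle lengths [1, 1, 20, 20].
Every token is home exactly when every cycle has completed a whole number of laps, i.e. after lcm(1, 20) = 20 out-shuffles.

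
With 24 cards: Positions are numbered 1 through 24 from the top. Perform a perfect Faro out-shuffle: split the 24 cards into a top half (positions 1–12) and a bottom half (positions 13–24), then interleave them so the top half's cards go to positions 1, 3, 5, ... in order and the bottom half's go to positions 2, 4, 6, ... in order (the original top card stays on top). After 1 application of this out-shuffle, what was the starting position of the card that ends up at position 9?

Work backwards from position 9, undoing one out-shuffle at a time:
9 ← 5
So the card now at position 9 started at position 5.

5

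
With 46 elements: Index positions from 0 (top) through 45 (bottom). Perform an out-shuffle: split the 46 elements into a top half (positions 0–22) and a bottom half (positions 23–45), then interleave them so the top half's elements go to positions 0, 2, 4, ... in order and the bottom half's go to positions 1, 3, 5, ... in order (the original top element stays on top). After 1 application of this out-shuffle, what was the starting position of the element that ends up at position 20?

10

Work backwards from position 20, undoing one out-shuffle at a time:
20 ← 10
So the element now at position 20 started at position 10.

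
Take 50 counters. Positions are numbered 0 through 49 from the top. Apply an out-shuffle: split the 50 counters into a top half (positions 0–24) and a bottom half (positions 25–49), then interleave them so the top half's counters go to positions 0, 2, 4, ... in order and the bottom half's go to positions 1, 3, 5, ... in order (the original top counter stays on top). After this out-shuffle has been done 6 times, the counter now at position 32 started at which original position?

Work backwards from position 32, undoing one out-shuffle at a time:
32 ← 16 ← 8 ← 4 ← 2 ← 1 ← 25
So the counter now at position 32 started at position 25.

25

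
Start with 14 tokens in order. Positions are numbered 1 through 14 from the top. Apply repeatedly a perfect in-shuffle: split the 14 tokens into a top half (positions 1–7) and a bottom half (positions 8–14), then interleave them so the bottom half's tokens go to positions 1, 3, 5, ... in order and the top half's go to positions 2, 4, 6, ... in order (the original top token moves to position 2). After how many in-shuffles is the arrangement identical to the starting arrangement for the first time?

The in-shuffle permutes the 14 positions with cycle lengths [2, 4, 4, 4].
Every token is home exactly when every cycle has completed a whole number of laps, i.e. after lcm(2, 4) = 4 in-shuffles.

4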